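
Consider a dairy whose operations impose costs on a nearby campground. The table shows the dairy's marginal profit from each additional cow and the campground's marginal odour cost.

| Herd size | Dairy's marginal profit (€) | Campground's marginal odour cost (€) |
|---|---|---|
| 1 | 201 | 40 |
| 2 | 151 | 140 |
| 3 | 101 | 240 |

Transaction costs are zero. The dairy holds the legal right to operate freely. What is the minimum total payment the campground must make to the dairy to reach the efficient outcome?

€101

Left alone the dairy would choose level 3 (marginal profit stays positive).
Efficient level: k* = 2 (marginal profit ≥ marginal odour cost through 2).
The campground must at least cover the dairy's forgone profit from cutting 3→2: 101 = 101.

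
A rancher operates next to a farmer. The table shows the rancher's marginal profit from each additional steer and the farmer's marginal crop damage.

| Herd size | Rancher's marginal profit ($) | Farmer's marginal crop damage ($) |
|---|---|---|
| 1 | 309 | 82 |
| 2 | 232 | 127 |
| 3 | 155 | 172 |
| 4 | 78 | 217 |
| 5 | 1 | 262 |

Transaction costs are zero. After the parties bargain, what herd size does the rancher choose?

2

Bargaining reaches the level where marginal profit last exceeds marginal crop damage.
That holds through level 2 (232 ≥ 127) but not at 3 (155 < 172).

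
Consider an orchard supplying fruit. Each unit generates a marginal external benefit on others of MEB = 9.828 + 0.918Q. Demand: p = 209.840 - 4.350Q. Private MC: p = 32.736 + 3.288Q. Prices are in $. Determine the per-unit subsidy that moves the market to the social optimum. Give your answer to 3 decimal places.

subsidy = $35.364 per unit

Social marginal cost = private MC − MEB = 22.908 + 2.370Q.
Set SMC = demand: 22.908 + 2.370Q = 209.840 - 4.350Q → Q* = 27.8173.
The Pigouvian subsidy equals MEB at Q*: 9.828 + 0.918×27.8173 = 35.3643.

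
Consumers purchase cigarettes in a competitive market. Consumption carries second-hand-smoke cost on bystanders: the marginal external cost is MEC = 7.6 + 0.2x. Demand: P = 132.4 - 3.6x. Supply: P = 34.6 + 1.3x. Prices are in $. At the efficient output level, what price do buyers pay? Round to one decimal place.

P = $68.7

Social marginal benefit = demand − MEC = 124.8 - 3.8x.
Set SMB = MC: 124.8 - 3.8x = 34.6 + 1.3x → x* = 17.6863.
Consumer price on the demand curve at x*: 132.4 − 3.6×17.6863 = 68.7293.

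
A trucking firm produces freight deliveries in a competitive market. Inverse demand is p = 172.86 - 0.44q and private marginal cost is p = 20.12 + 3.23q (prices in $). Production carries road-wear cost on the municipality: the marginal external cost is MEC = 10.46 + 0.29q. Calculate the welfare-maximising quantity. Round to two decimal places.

Social marginal cost = private MC + MEC = 30.58 + 3.52q.
Set SMC = demand: 30.58 + 3.52q = 172.86 - 0.44q → q* = 35.9293.

q* = 35.93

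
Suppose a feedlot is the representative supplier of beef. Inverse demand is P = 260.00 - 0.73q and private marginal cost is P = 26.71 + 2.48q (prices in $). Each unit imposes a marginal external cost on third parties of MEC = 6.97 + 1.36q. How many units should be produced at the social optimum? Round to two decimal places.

Social marginal cost = private MC + MEC = 33.68 + 3.84q.
Set SMC = demand: 33.68 + 3.84q = 260.00 - 0.73q → q* = 49.5230.

q* = 49.52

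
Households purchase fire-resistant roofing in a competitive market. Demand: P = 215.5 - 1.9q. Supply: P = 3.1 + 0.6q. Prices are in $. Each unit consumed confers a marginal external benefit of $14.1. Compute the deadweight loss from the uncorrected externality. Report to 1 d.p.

DWL = $39.8

Market equilibrium (private): 3.1 + 0.6q = 215.5 - 1.9q → q_m = 84.9600.
Social marginal benefit = demand + MEB = 229.6 - 1.9q.
Set SMB = MC: 229.6 - 1.9q = 3.1 + 0.6q → q* = 90.6000.
Between q* and q_m the wedge SMB − MC runs linearly from 0 to MEB(q_m), so the loss is a triangle.
DWL = ½ × 5.6400 × 14.1000 = 39.7620.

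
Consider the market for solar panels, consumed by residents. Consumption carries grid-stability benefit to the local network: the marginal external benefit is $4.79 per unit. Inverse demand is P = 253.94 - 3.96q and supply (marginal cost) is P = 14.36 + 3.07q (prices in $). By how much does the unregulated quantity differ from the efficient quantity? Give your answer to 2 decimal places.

Market equilibrium (private): 14.36 + 3.07q = 253.94 - 3.96q → q_m = 34.0797.
Social marginal benefit = demand + MEB = 258.73 - 3.96q.
Set SMB = MC: 258.73 - 3.96q = 14.36 + 3.07q → q* = 34.7610.
Gap = |34.0797 − 34.7610| = 0.6813.

0.68 units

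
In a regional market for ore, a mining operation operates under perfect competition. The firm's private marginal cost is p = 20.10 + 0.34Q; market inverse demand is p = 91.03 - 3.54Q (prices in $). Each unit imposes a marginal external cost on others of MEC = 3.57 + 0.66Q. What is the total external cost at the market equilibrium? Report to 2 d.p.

$175.55

Market equilibrium (private): 20.10 + 0.34Q = 91.03 - 3.54Q → Q_m = 18.2809.
Total external cost = ∫₀^{Q_m} (3.57 + 0.66Q) dQ = 3.57×18.2809 + ½×0.66×18.2809² = 175.5459.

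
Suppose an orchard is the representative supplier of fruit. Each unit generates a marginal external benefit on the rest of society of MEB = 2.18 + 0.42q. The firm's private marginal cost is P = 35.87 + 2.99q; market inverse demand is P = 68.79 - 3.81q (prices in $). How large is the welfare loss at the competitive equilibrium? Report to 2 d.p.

DWL = $1.39

Market equilibrium (private): 35.87 + 2.99q = 68.79 - 3.81q → q_m = 4.8412.
Social marginal cost = private MC − MEB = 33.69 + 2.57q.
Set SMC = demand: 33.69 + 2.57q = 68.79 - 3.81q → q* = 5.5016.
The loss is the area between SMC and demand from q* to q_m; with linear curves that's a triangle of height MEB(q_m).
DWL = ½ × 0.6604 × 4.2133 = 1.3912.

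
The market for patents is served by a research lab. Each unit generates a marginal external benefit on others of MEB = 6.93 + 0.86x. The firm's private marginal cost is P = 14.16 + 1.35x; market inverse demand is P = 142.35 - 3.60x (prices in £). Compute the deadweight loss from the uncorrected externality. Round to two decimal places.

DWL = £104.24

Market equilibrium (private): 14.16 + 1.35x = 142.35 - 3.60x → x_m = 25.8970.
Social marginal cost = private MC − MEB = 7.23 + 0.49x.
Set SMC = demand: 7.23 + 0.49x = 142.35 - 3.60x → x* = 33.0367.
Height of the DWL triangle at x_m is demand(x_m) − SMC(x_m) = MEB(x_m) = 29.2014.
DWL = ½ × 7.1397 × 29.2014 = 104.2446.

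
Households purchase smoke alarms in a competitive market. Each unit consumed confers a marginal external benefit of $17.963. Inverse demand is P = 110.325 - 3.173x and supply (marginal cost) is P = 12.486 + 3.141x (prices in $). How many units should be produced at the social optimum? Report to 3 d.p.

x* = 18.341

Social marginal benefit = demand + MEB = 128.288 - 3.173x.
Set SMB = MC: 128.288 - 3.173x = 12.486 + 3.141x → x* = 18.3405.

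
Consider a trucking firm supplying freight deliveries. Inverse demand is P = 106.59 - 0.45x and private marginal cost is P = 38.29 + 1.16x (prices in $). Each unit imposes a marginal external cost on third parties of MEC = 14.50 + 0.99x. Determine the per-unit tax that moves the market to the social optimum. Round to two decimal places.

tax = $34.99 per unit

Social marginal cost = private MC + MEC = 52.79 + 2.15x.
Set SMC = demand: 52.79 + 2.15x = 106.59 - 0.45x → x* = 20.6923.
The Pigouvian tax equals MEC at x*: 14.50 + 0.99×20.6923 = 34.9854.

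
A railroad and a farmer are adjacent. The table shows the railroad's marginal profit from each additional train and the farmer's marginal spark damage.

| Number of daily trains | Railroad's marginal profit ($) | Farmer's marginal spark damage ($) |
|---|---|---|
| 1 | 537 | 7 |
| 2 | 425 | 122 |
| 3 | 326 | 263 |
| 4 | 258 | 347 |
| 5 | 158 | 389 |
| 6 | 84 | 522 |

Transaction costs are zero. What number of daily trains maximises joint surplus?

3

Bargaining reaches the level where marginal profit last exceeds marginal spark damage.
That holds through level 3 (326 ≥ 263) but not at 4 (258 < 347).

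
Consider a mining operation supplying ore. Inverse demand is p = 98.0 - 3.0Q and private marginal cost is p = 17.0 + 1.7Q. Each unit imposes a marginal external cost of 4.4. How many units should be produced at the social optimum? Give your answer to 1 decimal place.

Q* = 16.3

Social marginal cost = private MC + MEC = 21.4 + 1.7Q.
Set SMC = demand: 21.4 + 1.7Q = 98.0 - 3.0Q → Q* = 16.2979.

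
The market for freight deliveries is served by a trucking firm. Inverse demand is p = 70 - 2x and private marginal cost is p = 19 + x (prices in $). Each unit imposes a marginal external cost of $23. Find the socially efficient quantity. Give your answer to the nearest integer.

Social marginal cost = private MC + MEC = 42 + x.
Set SMC = demand: 42 + x = 70 - 2x → x* = 9.3333.

x* = 9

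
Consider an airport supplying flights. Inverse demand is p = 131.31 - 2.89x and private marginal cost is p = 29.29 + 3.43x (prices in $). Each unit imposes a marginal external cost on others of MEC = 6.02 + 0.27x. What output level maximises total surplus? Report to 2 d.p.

x* = 14.57

Social marginal cost = private MC + MEC = 35.31 + 3.70x.
Set SMC = demand: 35.31 + 3.70x = 131.31 - 2.89x → x* = 14.5675.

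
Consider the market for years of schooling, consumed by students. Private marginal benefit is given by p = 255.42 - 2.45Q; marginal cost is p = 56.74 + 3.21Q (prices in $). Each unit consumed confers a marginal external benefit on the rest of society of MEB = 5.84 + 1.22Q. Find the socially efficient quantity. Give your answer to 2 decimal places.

Social marginal benefit = demand + MEB = 261.26 - 1.23Q.
Set SMB = MC: 261.26 - 1.23Q = 56.74 + 3.21Q → Q* = 46.0631.

Q* = 46.06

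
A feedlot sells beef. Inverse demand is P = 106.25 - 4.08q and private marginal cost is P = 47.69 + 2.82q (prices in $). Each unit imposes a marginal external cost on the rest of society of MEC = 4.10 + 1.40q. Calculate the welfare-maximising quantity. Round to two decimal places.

q* = 6.56

Social marginal cost = private MC + MEC = 51.79 + 4.22q.
Set SMC = demand: 51.79 + 4.22q = 106.25 - 4.08q → q* = 6.5614.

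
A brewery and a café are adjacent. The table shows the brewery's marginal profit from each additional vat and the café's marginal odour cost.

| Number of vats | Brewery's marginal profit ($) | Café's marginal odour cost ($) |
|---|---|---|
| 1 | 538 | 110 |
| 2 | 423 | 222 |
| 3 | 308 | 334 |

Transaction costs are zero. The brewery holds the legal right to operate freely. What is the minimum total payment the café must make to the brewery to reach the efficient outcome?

Left alone the brewery would choose level 3 (marginal profit stays positive).
Efficient level: k* = 2 (marginal profit ≥ marginal odour cost through 2).
The café must at least cover the brewery's forgone profit from cutting 3→2: 308 = 308.

$308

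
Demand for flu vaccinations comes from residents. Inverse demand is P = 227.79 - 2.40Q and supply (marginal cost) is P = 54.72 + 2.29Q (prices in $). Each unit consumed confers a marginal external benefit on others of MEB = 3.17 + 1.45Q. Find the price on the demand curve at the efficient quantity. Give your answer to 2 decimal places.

P = $97.24

Social marginal benefit = demand + MEB = 230.96 - 0.95Q.
Set SMB = MC: 230.96 - 0.95Q = 54.72 + 2.29Q → Q* = 54.3951.
Consumer price on the demand curve at Q*: 227.79 − 2.40×54.3951 = 97.2418.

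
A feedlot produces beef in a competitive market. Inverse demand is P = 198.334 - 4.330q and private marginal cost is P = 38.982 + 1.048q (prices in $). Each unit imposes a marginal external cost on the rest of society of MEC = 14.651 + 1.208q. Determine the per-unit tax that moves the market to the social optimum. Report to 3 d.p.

Social marginal cost = private MC + MEC = 53.633 + 2.256q.
Set SMC = demand: 53.633 + 2.256q = 198.334 - 4.330q → q* = 21.9710.
The Pigouvian tax equals MEC at q*: 14.651 + 1.208×21.9710 = 41.1920.

tax = $41.192 per unit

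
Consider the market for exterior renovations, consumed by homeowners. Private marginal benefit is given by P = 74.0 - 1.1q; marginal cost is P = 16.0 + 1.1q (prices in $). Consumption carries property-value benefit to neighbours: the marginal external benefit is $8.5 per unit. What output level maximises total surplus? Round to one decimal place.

q* = 30.2

Social marginal benefit = demand + MEB = 82.5 - 1.1q.
Set SMB = MC: 82.5 - 1.1q = 16.0 + 1.1q → q* = 30.2273.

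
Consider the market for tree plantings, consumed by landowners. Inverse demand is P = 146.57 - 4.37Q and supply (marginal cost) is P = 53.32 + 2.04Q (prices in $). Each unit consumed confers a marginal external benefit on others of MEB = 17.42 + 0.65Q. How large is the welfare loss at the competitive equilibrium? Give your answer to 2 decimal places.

Market equilibrium (private): 53.32 + 2.04Q = 146.57 - 4.37Q → Q_m = 14.5476.
Social marginal benefit = demand + MEB = 163.99 - 3.72Q.
Set SMB = MC: 163.99 - 3.72Q = 53.32 + 2.04Q → Q* = 19.2135.
Between Q* and Q_m the wedge SMB − MC runs linearly from 0 to MEB(Q_m), so the loss is a triangle.
DWL = ½ × 4.6659 × 26.8759 = 62.7001.

DWL = $62.70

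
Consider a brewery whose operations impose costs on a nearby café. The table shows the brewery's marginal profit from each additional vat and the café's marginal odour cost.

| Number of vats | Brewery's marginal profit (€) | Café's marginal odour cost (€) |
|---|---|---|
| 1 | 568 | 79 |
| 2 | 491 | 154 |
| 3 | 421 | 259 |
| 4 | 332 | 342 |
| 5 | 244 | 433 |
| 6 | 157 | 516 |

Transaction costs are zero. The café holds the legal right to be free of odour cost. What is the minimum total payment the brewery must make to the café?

Efficient level: marginal profit ≥ marginal odour cost through level 3, so k* = 3.
With the café holding the right, the brewery must at least compensate total damage at k*: 79 + 154 + 259 = 492.

€492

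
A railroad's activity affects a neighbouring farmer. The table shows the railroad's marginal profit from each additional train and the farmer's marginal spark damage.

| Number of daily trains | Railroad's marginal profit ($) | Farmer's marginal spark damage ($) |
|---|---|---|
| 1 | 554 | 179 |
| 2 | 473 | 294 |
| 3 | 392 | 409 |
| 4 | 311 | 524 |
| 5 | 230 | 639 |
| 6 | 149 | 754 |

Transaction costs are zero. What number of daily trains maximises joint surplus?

2

Bargaining reaches the level where marginal profit last exceeds marginal spark damage.
That holds through level 2 (473 ≥ 294) but not at 3 (392 < 409).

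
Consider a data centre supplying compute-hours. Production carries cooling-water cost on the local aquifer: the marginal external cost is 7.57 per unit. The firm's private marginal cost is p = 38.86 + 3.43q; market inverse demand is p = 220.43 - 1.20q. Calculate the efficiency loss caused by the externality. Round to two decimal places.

DWL = 6.19

Market equilibrium (private): 38.86 + 3.43q = 220.43 - 1.20q → q_m = 39.2160.
Social marginal cost = private MC + MEC = 46.43 + 3.43q.
Set SMC = demand: 46.43 + 3.43q = 220.43 - 1.20q → q* = 37.5810.
Between q* and q_m the wedge SMC − demand runs linearly from 0 to MEC(q_m), so the loss is a triangle.
DWL = ½ × 1.6350 × 7.5700 = 6.1885.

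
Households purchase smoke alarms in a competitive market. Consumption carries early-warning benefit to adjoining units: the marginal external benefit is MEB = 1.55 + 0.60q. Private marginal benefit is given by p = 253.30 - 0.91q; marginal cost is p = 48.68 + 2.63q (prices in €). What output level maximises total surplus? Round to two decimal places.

q* = 70.13

Social marginal benefit = demand + MEB = 254.85 - 0.31q.
Set SMB = MC: 254.85 - 0.31q = 48.68 + 2.63q → q* = 70.1259.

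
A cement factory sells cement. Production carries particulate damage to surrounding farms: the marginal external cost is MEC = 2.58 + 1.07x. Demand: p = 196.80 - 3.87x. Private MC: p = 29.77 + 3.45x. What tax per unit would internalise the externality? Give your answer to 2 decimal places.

Social marginal cost = private MC + MEC = 32.35 + 4.52x.
Set SMC = demand: 32.35 + 4.52x = 196.80 - 3.87x → x* = 19.6007.
The Pigouvian tax equals MEC at x*: 2.58 + 1.07×19.6007 = 23.5527.

tax = 23.55 per unit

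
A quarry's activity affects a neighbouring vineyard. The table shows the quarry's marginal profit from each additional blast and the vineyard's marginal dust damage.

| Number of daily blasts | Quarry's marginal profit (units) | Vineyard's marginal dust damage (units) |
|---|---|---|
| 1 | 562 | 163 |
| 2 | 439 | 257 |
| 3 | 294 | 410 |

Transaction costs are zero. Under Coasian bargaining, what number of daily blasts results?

Bargaining reaches the level where marginal profit last exceeds marginal dust damage.
That holds through level 2 (439 ≥ 257) but not at 3 (294 < 410).

2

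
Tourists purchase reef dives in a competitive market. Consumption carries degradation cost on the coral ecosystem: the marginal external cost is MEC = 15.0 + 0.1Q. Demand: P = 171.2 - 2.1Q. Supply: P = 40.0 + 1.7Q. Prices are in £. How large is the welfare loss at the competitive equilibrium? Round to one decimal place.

Market equilibrium (private): 40.0 + 1.7Q = 171.2 - 2.1Q → Q_m = 34.5263.
Social marginal benefit = demand − MEC = 156.2 - 2.2Q.
Set SMB = MC: 156.2 - 2.2Q = 40.0 + 1.7Q → Q* = 29.7949.
The welfare-loss triangle has base |Q_m − Q*| and height MEC(Q_m) (the vertical gap between SMB and MC is zero at Q* and MEC at Q_m).
DWL = ½ × 4.7314 × 18.4526 = 43.6533.

DWL = £43.7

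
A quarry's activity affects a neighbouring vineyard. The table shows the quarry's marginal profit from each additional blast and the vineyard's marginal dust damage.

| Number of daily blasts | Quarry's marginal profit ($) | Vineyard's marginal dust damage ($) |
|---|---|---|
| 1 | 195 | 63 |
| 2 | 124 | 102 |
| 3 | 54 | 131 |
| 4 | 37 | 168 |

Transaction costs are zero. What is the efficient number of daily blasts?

2

Bargaining reaches the level where marginal profit last exceeds marginal dust damage.
That holds through level 2 (124 ≥ 102) but not at 3 (54 < 131).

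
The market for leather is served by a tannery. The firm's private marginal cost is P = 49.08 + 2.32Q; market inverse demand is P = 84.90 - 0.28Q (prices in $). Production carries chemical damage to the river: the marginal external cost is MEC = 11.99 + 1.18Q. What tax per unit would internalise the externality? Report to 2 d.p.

Social marginal cost = private MC + MEC = 61.07 + 3.50Q.
Set SMC = demand: 61.07 + 3.50Q = 84.90 - 0.28Q → Q* = 6.3042.
The Pigouvian tax equals MEC at Q*: 11.99 + 1.18×6.3042 = 19.4290.

tax = $19.43 per unit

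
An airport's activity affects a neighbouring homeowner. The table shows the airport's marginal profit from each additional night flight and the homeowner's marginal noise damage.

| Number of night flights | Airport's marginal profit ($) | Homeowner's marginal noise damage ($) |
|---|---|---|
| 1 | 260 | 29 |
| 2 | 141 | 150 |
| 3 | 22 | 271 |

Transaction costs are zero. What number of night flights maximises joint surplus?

1

Bargaining reaches the level where marginal profit last exceeds marginal noise damage.
That holds through level 1 (260 ≥ 29) but not at 2 (141 < 150).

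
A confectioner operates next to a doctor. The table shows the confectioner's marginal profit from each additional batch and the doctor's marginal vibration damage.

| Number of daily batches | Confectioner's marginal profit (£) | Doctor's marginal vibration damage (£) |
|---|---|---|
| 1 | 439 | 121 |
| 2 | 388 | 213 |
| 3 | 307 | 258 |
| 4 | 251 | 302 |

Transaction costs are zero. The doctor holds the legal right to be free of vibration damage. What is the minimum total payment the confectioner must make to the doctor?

£592

Efficient level: marginal profit ≥ marginal vibration damage through level 3, so k* = 3.
With the doctor holding the right, the confectioner must at least compensate total damage at k*: 121 + 213 + 258 = 592.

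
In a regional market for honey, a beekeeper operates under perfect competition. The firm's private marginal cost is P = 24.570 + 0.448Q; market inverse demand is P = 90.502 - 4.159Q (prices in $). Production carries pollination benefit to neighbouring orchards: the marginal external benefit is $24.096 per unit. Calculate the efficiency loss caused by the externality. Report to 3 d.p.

Market equilibrium (private): 24.570 + 0.448Q = 90.502 - 4.159Q → Q_m = 14.3113.
Social marginal cost = private MC − MEB = 0.474 + 0.448Q.
Set SMC = demand: 0.474 + 0.448Q = 90.502 - 4.159Q → Q* = 19.5416.
Height of the DWL triangle at Q_m is demand(Q_m) − SMC(Q_m) = MEB(Q_m) = 24.0960.
DWL = ½ × 5.2303 × 24.0960 = 63.0147.

DWL = $63.015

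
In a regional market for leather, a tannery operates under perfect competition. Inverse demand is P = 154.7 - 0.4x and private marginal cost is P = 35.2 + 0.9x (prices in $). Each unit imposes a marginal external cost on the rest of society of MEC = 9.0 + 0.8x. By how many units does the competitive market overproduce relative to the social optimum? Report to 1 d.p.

Market equilibrium (private): 35.2 + 0.9x = 154.7 - 0.4x → x_m = 91.9231.
Social marginal cost = private MC + MEC = 44.2 + 1.7x.
Set SMC = demand: 44.2 + 1.7x = 154.7 - 0.4x → x* = 52.6190.
Gap = |91.9231 − 52.6190| = 39.3041.

39.3 units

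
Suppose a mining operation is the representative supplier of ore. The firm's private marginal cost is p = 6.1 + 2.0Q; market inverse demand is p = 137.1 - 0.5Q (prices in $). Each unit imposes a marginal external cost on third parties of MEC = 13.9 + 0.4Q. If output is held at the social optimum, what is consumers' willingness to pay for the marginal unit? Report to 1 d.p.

P = $116.9

Social marginal cost = private MC + MEC = 20.0 + 2.4Q.
Set SMC = demand: 20.0 + 2.4Q = 137.1 - 0.5Q → Q* = 40.3793.
Consumer price on the demand curve at Q*: 137.1 − 0.5×40.3793 = 116.9104.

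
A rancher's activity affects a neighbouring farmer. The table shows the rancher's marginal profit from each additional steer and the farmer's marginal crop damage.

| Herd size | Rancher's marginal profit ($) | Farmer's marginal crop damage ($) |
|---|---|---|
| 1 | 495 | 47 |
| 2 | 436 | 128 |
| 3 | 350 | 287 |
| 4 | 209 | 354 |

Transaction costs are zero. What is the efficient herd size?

Bargaining reaches the level where marginal profit last exceeds marginal crop damage.
That holds through level 3 (350 ≥ 287) but not at 4 (209 < 354).

3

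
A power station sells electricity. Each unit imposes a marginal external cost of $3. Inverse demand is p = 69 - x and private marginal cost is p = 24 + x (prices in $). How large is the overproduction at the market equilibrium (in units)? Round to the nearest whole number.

Market equilibrium (private): 24 + x = 69 - x → x_m = 22.5000.
Social marginal cost = private MC + MEC = 27 + x.
Set SMC = demand: 27 + x = 69 - x → x* = 21.0000.
Gap = |22.5000 − 21.0000| = 1.5000.

2 units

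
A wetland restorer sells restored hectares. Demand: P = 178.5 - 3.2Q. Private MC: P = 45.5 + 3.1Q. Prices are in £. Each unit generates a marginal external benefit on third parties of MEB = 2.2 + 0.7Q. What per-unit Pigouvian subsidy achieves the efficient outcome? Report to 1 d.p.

subsidy = £19.1 per unit

Social marginal cost = private MC − MEB = 43.3 + 2.4Q.
Set SMC = demand: 43.3 + 2.4Q = 178.5 - 3.2Q → Q* = 24.1429.
The Pigouvian subsidy equals MEB at Q*: 2.2 + 0.7×24.1429 = 19.1000.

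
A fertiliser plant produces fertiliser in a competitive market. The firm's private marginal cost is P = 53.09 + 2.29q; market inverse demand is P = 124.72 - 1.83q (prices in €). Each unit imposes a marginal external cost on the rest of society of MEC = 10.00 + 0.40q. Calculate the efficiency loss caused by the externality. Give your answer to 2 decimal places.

DWL = €31.80

Market equilibrium (private): 53.09 + 2.29q = 124.72 - 1.83q → q_m = 17.3859.
Social marginal cost = private MC + MEC = 63.09 + 2.69q.
Set SMC = demand: 63.09 + 2.69q = 124.72 - 1.83q → q* = 13.6350.
Between q* and q_m the wedge SMC − demand runs linearly from 0 to MEC(q_m), so the loss is a triangle.
DWL = ½ × 3.7509 × 16.9544 = 31.7971.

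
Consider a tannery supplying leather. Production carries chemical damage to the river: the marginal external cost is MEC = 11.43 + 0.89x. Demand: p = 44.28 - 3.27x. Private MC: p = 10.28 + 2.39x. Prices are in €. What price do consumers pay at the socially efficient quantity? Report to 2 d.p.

Social marginal cost = private MC + MEC = 21.71 + 3.28x.
Set SMC = demand: 21.71 + 3.28x = 44.28 - 3.27x → x* = 3.4458.
Consumer price on the demand curve at x*: 44.28 − 3.27×3.4458 = 33.0122.

P = €33.01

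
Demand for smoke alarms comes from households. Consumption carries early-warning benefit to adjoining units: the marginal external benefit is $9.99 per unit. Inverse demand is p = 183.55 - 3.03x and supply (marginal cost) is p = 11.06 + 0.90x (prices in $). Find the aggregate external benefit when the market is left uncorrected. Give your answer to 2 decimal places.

Market equilibrium (private): 11.06 + 0.90x = 183.55 - 3.03x → x_m = 43.8906.
Total external benefit = MEB × x_m = 9.99 × 43.8906 = 438.4671.

$438.47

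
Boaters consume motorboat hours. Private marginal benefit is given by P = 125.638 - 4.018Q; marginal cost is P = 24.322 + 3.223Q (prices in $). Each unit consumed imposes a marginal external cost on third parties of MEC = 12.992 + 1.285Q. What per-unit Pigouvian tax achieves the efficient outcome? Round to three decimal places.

tax = $26.304 per unit

Social marginal benefit = demand − MEC = 112.646 - 5.303Q.
Set SMB = MC: 112.646 - 5.303Q = 24.322 + 3.223Q → Q* = 10.3594.
The Pigouvian tax equals MEC at Q*: 12.992 + 1.285×10.3594 = 26.3038.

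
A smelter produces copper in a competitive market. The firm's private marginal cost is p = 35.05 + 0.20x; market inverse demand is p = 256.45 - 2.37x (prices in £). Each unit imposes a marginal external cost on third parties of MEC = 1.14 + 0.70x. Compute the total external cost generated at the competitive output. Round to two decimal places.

£2695.72

Market equilibrium (private): 35.05 + 0.20x = 256.45 - 2.37x → x_m = 86.1479.
Total external cost = ∫₀^{x_m} (1.14 + 0.70x) dx = 1.14×86.1479 + ½×0.70×86.1479² = 2695.7198.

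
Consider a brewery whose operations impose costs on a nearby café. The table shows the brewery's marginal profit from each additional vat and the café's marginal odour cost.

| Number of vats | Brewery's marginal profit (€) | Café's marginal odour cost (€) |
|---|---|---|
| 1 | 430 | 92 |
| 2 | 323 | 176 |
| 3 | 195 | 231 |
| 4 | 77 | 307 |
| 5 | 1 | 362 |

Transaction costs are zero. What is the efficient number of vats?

Bargaining reaches the level where marginal profit last exceeds marginal odour cost.
That holds through level 2 (323 ≥ 176) but not at 3 (195 < 231).

2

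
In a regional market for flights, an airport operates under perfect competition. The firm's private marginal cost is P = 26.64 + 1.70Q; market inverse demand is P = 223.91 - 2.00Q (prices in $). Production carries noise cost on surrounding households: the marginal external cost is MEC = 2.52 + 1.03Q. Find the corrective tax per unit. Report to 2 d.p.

tax = $44.93 per unit

Social marginal cost = private MC + MEC = 29.16 + 2.73Q.
Set SMC = demand: 29.16 + 2.73Q = 223.91 - 2.00Q → Q* = 41.1734.
The Pigouvian tax equals MEC at Q*: 2.52 + 1.03×41.1734 = 44.9286.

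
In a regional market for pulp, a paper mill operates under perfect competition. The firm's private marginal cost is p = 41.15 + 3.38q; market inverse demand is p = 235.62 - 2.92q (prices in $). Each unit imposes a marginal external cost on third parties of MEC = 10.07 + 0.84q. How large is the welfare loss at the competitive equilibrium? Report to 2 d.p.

DWL = $90.75

Market equilibrium (private): 41.15 + 3.38q = 235.62 - 2.92q → q_m = 30.8683.
Social marginal cost = private MC + MEC = 51.22 + 4.22q.
Set SMC = demand: 51.22 + 4.22q = 235.62 - 2.92q → q* = 25.8263.
Height of the DWL triangle at q_m is SMC(q_m) − demand(q_m) = MEC(q_m) = 35.9993.
DWL = ½ × 5.0420 × 35.9993 = 90.7542.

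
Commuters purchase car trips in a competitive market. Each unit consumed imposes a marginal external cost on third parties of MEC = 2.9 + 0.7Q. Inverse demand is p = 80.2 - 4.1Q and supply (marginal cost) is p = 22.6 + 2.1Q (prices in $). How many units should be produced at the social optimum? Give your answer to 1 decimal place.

Q* = 7.9

Social marginal benefit = demand − MEC = 77.3 - 4.8Q.
Set SMB = MC: 77.3 - 4.8Q = 22.6 + 2.1Q → Q* = 7.9275.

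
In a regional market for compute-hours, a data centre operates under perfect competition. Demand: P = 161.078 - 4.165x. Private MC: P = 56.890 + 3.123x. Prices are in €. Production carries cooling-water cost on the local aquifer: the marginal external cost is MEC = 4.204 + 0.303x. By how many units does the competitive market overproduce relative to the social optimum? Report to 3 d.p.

1.124 units

Market equilibrium (private): 56.890 + 3.123x = 161.078 - 4.165x → x_m = 14.2958.
Social marginal cost = private MC + MEC = 61.094 + 3.426x.
Set SMC = demand: 61.094 + 3.426x = 161.078 - 4.165x → x* = 13.1714.
Gap = |14.2958 − 13.1714| = 1.1244.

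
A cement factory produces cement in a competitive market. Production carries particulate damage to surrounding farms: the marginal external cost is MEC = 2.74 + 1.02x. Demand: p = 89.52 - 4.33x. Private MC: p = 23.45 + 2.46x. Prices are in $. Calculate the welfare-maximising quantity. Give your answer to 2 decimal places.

Social marginal cost = private MC + MEC = 26.19 + 3.48x.
Set SMC = demand: 26.19 + 3.48x = 89.52 - 4.33x → x* = 8.1088.

x* = 8.11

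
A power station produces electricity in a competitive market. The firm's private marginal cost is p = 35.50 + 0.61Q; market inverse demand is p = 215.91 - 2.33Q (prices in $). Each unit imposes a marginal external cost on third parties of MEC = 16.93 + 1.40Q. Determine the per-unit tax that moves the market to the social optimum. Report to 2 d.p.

tax = $69.67 per unit

Social marginal cost = private MC + MEC = 52.43 + 2.01Q.
Set SMC = demand: 52.43 + 2.01Q = 215.91 - 2.33Q → Q* = 37.6682.
The Pigouvian tax equals MEC at Q*: 16.93 + 1.40×37.6682 = 69.6655.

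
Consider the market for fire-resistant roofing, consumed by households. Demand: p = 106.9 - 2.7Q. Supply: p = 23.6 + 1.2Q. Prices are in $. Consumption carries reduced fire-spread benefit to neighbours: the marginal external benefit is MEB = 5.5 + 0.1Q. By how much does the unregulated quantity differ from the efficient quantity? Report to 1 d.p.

Market equilibrium (private): 23.6 + 1.2Q = 106.9 - 2.7Q → Q_m = 21.3590.
Social marginal benefit = demand + MEB = 112.4 - 2.6Q.
Set SMB = MC: 112.4 - 2.6Q = 23.6 + 1.2Q → Q* = 23.3684.
Gap = |21.3590 − 23.3684| = 2.0094.

2.0 units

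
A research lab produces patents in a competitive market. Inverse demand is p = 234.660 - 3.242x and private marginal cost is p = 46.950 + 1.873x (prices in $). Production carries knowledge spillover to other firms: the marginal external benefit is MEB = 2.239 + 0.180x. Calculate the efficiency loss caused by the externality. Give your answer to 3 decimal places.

DWL = $7.926

Market equilibrium (private): 46.950 + 1.873x = 234.660 - 3.242x → x_m = 36.6979.
Social marginal cost = private MC − MEB = 44.711 + 1.693x.
Set SMC = demand: 44.711 + 1.693x = 234.660 - 3.242x → x* = 38.4902.
The loss is the area between SMC and demand from x* to x_m; with linear curves that's a triangle of height MEB(x_m).
DWL = ½ × 1.7923 × 8.8446 = 7.9261.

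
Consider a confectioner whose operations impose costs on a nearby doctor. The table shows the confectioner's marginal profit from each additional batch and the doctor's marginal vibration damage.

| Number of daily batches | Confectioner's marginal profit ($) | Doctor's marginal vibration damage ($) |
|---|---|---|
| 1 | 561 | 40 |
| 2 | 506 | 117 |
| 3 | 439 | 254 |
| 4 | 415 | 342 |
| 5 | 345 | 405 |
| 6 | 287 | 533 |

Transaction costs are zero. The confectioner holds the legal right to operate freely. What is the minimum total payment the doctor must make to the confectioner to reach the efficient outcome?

Left alone the confectioner would choose level 6 (marginal profit stays positive).
Efficient level: k* = 4 (marginal profit ≥ marginal vibration damage through 4).
The doctor must at least cover the confectioner's forgone profit from cutting 6→4: 345 + 287 = 632.

$632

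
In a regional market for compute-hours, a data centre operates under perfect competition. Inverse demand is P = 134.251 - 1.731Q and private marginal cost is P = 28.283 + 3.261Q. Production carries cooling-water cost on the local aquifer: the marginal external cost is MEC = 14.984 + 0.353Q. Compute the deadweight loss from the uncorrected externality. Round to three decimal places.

Market equilibrium (private): 28.283 + 3.261Q = 134.251 - 1.731Q → Q_m = 21.2276.
Social marginal cost = private MC + MEC = 43.267 + 3.614Q.
Set SMC = demand: 43.267 + 3.614Q = 134.251 - 1.731Q → Q* = 17.0223.
Height of the DWL triangle at Q_m is SMC(Q_m) − demand(Q_m) = MEC(Q_m) = 22.4773.
DWL = ½ × 4.2053 × 22.4773 = 47.2619.

DWL = 47.262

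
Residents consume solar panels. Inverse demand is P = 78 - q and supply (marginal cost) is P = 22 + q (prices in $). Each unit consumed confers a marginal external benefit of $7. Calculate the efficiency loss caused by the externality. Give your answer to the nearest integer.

Market equilibrium (private): 22 + q = 78 - q → q_m = 28.0000.
Social marginal benefit = demand + MEB = 85 - q.
Set SMB = MC: 85 - q = 22 + q → q* = 31.5000.
The loss is the area between SMB and MC from q* to q_m; with linear curves that's a triangle of height MEB(q_m).
DWL = ½ × 3.5000 × 7.0000 = 12.2500.

DWL = $12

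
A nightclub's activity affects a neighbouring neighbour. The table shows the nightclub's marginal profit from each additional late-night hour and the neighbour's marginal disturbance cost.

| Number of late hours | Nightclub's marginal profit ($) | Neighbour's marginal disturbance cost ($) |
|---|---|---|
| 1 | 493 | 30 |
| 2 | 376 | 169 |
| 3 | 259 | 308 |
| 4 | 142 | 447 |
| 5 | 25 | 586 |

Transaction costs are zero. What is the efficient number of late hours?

Bargaining reaches the level where marginal profit last exceeds marginal disturbance cost.
That holds through level 2 (376 ≥ 169) but not at 3 (259 < 308).

2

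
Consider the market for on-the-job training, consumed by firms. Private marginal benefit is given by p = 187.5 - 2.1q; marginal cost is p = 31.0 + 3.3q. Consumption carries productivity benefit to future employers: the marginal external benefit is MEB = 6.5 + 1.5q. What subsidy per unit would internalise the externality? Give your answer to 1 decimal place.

subsidy = 69.2 per unit

Social marginal benefit = demand + MEB = 194.0 - 0.6q.
Set SMB = MC: 194.0 - 0.6q = 31.0 + 3.3q → q* = 41.7949.
The Pigouvian subsidy equals MEB at q*: 6.5 + 1.5×41.7949 = 69.1924.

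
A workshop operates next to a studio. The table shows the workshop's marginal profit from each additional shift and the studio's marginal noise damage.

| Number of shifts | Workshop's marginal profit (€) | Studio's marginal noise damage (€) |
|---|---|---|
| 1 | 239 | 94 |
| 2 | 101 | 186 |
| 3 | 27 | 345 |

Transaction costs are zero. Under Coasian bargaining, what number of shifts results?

Bargaining reaches the level where marginal profit last exceeds marginal noise damage.
That holds through level 1 (239 ≥ 94) but not at 2 (101 < 186).

1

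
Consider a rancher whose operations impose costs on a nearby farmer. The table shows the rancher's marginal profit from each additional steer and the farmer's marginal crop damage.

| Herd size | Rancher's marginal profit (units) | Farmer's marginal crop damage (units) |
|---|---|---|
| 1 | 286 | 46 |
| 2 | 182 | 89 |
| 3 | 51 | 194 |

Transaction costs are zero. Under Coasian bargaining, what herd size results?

2

Bargaining reaches the level where marginal profit last exceeds marginal crop damage.
That holds through level 2 (182 ≥ 89) but not at 3 (51 < 194).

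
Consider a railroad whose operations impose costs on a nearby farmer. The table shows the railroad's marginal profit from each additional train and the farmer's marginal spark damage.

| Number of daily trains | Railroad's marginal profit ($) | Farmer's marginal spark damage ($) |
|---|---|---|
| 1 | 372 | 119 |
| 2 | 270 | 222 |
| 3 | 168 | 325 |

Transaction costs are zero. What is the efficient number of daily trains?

2

Bargaining reaches the level where marginal profit last exceeds marginal spark damage.
That holds through level 2 (270 ≥ 222) but not at 3 (168 < 325).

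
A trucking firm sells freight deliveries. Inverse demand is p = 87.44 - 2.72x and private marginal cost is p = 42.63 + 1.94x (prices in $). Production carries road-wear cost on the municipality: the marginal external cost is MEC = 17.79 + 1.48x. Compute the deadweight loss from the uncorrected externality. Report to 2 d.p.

DWL = $83.50

Market equilibrium (private): 42.63 + 1.94x = 87.44 - 2.72x → x_m = 9.6159.
Social marginal cost = private MC + MEC = 60.42 + 3.42x.
Set SMC = demand: 60.42 + 3.42x = 87.44 - 2.72x → x* = 4.4007.
The welfare-loss triangle has base |x_m − x*| and height MEC(x_m) (the vertical gap between SMC and demand is zero at x* and MEC at x_m).
DWL = ½ × 5.2152 × 32.0215 = 83.4993.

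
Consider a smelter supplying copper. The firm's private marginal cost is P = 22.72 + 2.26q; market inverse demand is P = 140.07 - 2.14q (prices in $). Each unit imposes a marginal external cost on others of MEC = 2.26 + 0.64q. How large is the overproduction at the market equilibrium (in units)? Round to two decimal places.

Market equilibrium (private): 22.72 + 2.26q = 140.07 - 2.14q → q_m = 26.6705.
Social marginal cost = private MC + MEC = 24.98 + 2.90q.
Set SMC = demand: 24.98 + 2.90q = 140.07 - 2.14q → q* = 22.8353.
Gap = |26.6705 − 22.8353| = 3.8352.

3.84 units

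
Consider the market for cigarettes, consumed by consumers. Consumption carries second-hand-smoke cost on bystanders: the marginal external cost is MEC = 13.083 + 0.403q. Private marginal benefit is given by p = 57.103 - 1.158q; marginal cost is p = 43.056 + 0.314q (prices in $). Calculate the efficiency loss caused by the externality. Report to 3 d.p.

DWL = $76.422

Market equilibrium (private): 43.056 + 0.314q = 57.103 - 1.158q → q_m = 9.5428.
Social marginal benefit = demand − MEC = 44.020 - 1.561q.
Set SMB = MC: 44.020 - 1.561q = 43.056 + 0.314q → q* = 0.5141.
The welfare-loss triangle has base |q_m − q*| and height MEC(q_m) (the vertical gap between SMB and MC is zero at q* and MEC at q_m).
DWL = ½ × 9.0287 × 16.9287 = 76.4221.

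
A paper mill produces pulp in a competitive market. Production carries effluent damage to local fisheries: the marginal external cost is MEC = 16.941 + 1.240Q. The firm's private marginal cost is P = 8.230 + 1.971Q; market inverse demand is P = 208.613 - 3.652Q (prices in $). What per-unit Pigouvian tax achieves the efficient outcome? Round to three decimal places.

tax = $50.085 per unit

Social marginal cost = private MC + MEC = 25.171 + 3.211Q.
Set SMC = demand: 25.171 + 3.211Q = 208.613 - 3.652Q → Q* = 26.7291.
The Pigouvian tax equals MEC at Q*: 16.941 + 1.240×26.7291 = 50.0851.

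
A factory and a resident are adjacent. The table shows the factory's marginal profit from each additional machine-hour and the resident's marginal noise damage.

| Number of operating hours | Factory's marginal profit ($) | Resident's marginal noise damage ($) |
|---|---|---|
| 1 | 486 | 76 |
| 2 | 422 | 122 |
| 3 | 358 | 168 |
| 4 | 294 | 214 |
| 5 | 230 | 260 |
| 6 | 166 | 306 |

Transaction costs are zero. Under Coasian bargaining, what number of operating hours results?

Bargaining reaches the level where marginal profit last exceeds marginal noise damage.
That holds through level 4 (294 ≥ 214) but not at 5 (230 < 260).

4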